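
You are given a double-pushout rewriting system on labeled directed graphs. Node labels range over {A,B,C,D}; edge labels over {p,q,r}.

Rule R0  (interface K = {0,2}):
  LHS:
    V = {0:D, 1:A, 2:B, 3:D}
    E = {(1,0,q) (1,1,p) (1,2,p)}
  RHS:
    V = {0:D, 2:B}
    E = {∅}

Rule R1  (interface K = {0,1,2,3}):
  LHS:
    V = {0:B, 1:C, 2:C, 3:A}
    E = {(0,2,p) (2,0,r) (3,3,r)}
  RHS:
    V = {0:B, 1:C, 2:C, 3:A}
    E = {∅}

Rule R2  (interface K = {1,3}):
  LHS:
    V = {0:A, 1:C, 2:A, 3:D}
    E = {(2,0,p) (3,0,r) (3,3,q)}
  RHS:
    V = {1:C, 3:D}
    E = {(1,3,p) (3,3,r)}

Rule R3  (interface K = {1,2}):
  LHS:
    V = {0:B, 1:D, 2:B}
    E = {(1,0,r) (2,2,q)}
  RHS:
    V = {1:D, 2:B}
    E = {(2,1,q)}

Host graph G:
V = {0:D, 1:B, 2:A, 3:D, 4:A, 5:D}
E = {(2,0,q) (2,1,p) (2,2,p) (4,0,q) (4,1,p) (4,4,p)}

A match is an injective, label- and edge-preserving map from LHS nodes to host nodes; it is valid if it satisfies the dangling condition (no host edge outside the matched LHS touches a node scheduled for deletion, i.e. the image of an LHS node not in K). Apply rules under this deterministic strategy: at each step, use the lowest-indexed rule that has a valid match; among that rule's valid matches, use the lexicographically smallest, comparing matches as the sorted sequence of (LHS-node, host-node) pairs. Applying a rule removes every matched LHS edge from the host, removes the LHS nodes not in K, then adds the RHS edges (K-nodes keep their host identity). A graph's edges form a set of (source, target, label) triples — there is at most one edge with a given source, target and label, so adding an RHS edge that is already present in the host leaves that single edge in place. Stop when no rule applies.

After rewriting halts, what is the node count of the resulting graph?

Answer: 2

Steps:
[0] host  ⇒  6 nodes, 6 edges  {2-q->0 2-p->1 2-p->2 4-q->0 4-p->1 4-p->4}
[1] R0 @ {0↦0, 1↦2, 2↦1, 3↦3}  ⇒  4 nodes, 3 edges  {4-q->0 4-p->1 4-p->4}
[2] R0 @ {0↦0, 1↦4, 2↦1, 3↦5}  ⇒  2 nodes, 0 edges  {∅}
normal form: no rule applies after step 2
NF nodes: {0:D, 1:B}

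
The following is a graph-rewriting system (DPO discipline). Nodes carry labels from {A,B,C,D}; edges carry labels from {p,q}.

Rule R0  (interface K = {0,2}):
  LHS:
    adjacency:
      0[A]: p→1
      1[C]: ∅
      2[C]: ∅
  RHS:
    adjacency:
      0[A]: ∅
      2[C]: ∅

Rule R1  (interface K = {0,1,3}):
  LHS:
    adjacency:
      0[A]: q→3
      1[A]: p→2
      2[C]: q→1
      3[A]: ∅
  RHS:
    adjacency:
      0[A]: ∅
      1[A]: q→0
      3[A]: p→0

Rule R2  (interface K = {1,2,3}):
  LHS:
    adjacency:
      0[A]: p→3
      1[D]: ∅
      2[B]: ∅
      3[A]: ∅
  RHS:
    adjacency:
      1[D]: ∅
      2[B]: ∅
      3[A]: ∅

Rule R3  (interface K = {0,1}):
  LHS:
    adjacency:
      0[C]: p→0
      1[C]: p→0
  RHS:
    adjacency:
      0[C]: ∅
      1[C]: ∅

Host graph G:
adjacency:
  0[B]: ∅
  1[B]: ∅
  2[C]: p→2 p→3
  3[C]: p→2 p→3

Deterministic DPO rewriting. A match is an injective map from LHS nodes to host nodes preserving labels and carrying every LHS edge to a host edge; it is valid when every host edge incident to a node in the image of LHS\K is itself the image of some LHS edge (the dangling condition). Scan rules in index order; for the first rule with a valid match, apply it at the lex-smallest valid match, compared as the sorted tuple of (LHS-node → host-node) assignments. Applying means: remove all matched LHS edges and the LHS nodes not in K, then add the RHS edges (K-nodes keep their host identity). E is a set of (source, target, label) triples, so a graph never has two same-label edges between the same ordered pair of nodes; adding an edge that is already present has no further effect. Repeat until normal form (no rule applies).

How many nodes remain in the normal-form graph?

Answer: 4

Steps:
[0] host  ⇒  4 nodes, 4 edges  {2-p->2 2-p->3 3-p->2 3-p->3}
[1] R3 @ {0↦2, 1↦3}  ⇒  4 nodes, 2 edges  {2-p->3 3-p->3}
[2] R3 @ {0↦3, 1↦2}  ⇒  4 nodes, 0 edges  {∅}
normal form: no rule applies after step 2
NF nodes: {0:B, 1:B, 2:C, 3:C}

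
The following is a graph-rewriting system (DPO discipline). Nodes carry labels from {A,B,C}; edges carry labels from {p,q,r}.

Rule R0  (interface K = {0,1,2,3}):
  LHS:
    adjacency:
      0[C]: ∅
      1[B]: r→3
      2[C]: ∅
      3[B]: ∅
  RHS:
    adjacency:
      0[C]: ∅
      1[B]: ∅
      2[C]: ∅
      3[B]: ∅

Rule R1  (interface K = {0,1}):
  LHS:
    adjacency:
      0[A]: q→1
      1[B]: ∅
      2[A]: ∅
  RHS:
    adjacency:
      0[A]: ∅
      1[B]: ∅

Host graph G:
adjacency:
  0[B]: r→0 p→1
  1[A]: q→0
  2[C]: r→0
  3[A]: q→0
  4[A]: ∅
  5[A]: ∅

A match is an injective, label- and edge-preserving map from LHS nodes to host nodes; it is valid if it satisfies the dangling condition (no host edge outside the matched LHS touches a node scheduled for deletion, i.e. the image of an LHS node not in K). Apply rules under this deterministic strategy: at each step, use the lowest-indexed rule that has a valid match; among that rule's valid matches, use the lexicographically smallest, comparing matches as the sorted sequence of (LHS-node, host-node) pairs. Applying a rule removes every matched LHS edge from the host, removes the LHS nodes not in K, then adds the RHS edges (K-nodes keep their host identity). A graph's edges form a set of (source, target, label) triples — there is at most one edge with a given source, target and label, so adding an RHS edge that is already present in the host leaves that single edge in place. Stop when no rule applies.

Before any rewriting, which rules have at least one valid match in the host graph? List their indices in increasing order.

Answer: [R1]

Derivation:
R0: no valid match — LHS pattern not found
R1: 4 valid matches — {0↦1, 1↦0, 2↦4}, {0↦1, 1↦0, 2↦5}, {0↦3, 1↦0, 2↦4} (+1 more)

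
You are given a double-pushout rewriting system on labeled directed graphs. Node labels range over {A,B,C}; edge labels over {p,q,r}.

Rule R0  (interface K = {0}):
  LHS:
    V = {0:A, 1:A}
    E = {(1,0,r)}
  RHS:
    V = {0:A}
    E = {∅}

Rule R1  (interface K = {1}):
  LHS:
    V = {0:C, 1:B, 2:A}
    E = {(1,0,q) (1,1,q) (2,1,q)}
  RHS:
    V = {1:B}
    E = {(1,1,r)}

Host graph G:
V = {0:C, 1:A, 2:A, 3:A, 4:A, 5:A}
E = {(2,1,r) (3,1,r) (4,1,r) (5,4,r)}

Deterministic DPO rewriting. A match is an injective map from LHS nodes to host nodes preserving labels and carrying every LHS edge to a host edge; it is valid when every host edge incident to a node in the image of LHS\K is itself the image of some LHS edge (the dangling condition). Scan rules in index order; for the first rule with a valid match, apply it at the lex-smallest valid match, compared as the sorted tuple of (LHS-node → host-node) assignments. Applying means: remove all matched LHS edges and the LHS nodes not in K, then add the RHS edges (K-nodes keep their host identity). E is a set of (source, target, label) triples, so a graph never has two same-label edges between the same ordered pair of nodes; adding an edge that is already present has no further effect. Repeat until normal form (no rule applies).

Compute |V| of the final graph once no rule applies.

Answer: 2

Steps:
[0] host  ⇒  6 nodes, 4 edges  {2-r->1 3-r->1 4-r->1 5-r->4}
[1] R0 @ {0↦1, 1↦2}  ⇒  5 nodes, 3 edges  {3-r->1 4-r->1 5-r->4}
[2] R0 @ {0↦1, 1↦3}  ⇒  4 nodes, 2 edges  {4-r->1 5-r->4}
[3] R0 @ {0↦4, 1↦5}  ⇒  3 nodes, 1 edges  {4-r->1}
[4] R0 @ {0↦1, 1↦4}  ⇒  2 nodes, 0 edges  {∅}
halt: no rule applies after step 4
NF nodes: {0:C, 1:A}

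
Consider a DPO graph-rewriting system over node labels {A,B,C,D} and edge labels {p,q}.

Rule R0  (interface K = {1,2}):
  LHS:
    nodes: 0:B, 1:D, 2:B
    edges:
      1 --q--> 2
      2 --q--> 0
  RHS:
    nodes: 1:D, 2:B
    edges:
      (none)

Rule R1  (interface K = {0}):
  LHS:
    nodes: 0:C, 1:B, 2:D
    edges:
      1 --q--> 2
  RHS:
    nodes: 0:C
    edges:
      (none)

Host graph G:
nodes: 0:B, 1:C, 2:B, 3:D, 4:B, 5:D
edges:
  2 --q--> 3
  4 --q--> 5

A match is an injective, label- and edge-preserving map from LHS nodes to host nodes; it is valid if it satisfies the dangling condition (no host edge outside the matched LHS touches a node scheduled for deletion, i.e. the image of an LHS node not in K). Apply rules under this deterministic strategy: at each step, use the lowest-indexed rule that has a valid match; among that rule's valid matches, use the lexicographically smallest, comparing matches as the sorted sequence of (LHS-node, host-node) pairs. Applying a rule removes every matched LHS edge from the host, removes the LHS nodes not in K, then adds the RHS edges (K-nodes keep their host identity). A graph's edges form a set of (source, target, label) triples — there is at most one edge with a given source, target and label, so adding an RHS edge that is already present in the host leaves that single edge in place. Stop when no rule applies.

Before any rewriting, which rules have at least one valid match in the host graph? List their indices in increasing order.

Answer: [R1]

Rewrite trace:
R0: no valid match — LHS pattern not found
R1: 2 valid matches — {0↦1, 1↦2, 2↦3}, {0↦1, 1↦4, 2↦5}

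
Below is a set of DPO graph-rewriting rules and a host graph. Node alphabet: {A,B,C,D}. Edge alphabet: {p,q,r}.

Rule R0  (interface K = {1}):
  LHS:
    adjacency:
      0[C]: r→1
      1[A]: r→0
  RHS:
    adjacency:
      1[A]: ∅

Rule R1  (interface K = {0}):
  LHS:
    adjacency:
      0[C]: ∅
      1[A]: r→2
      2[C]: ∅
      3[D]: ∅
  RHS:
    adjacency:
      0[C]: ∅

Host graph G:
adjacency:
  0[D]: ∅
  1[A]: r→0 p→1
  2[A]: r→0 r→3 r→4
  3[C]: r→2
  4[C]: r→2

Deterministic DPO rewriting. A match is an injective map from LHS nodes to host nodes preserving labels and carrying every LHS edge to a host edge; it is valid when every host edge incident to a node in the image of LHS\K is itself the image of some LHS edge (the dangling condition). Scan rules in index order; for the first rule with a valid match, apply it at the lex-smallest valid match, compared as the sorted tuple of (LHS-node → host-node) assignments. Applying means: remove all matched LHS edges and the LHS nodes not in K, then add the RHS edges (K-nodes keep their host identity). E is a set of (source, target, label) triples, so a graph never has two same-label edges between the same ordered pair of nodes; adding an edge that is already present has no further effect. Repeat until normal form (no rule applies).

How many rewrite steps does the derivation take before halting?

Answer: 2

Derivation:
initial: |V|=5 |E|=7  E = 1-r->0 1-p->1 2-r->0 2-r->3 2-r->4 3-r->2 4-r->2
step 1: apply R0 at {0↦3, 1↦2}  → |V|=4 |E|=5  E = 1-r->0 1-p->1 2-r->0 2-r->4 4-r->2
step 2: apply R0 at {0↦4, 1↦2}  → |V|=3 |E|=3  E = 1-r->0 1-p->1 2-r->0
final graph: no rule applies after step 2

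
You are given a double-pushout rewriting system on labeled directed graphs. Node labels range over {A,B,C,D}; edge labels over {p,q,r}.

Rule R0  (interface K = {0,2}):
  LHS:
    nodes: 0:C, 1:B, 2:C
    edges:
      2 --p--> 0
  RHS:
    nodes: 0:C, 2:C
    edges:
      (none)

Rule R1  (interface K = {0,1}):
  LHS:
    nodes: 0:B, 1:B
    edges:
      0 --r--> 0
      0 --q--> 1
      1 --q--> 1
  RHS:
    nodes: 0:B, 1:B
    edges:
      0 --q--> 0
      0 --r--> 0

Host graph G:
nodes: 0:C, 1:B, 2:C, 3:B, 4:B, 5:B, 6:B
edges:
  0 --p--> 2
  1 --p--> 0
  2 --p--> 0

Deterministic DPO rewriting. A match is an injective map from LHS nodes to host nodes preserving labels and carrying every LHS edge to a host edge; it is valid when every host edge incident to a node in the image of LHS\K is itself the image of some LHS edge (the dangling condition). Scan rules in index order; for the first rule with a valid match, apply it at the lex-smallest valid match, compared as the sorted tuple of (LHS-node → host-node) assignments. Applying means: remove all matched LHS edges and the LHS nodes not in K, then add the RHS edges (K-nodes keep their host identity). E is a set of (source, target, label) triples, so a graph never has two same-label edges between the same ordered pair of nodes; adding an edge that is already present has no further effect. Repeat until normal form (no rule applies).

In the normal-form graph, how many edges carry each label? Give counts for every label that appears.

initial: |V|=7 |E|=3  E = 0-p->2 1-p->0 2-p->0
step 1: apply R0 at {0↦0, 1↦3, 2↦2}  → |V|=6 |E|=2  E = 0-p->2 1-p->0
step 2: apply R0 at {0↦2, 1↦4, 2↦0}  → |V|=5 |E|=1  E = 1-p->0
normal form: no rule applies after step 2
NF edges: [(1, 0, 'p')]

Answer: p:1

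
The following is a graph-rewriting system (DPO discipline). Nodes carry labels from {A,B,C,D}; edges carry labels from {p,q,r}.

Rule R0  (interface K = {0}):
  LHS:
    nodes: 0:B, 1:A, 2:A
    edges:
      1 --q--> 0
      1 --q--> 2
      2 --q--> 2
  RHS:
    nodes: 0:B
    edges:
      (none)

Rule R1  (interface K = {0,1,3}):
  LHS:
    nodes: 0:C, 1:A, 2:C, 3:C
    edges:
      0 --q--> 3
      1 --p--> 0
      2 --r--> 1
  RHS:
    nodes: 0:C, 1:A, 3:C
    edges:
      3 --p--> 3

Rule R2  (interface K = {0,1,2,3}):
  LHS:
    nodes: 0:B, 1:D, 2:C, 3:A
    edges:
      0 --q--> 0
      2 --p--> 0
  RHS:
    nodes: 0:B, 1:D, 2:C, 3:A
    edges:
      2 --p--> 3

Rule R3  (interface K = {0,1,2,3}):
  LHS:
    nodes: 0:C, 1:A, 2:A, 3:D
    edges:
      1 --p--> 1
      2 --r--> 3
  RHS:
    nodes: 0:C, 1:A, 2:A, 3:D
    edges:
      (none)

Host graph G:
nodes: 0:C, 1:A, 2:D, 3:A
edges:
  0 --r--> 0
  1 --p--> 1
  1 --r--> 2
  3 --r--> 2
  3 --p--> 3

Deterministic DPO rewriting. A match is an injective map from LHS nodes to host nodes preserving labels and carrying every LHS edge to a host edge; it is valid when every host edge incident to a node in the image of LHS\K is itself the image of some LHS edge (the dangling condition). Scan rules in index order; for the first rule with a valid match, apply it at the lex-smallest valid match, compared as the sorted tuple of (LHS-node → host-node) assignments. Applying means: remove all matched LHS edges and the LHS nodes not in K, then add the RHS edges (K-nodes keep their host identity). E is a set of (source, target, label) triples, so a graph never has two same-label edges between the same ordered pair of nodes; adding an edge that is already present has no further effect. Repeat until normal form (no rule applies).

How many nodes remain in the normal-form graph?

Answer: 4

Steps:
start.  V:4 E:5  edges: 0-r->0 1-p->1 1-r->2 3-r->2 3-p->3
1. fire R3 via {0↦0, 1↦1, 2↦3, 3↦2}  →  V:4 E:3  edges: 0-r->0 1-r->2 3-p->3
2. fire R3 via {0↦0, 1↦3, 2↦1, 3↦2}  →  V:4 E:1  edges: 0-r->0
halt: no rule applies after step 2
NF nodes: {0:C, 1:A, 2:D, 3:A}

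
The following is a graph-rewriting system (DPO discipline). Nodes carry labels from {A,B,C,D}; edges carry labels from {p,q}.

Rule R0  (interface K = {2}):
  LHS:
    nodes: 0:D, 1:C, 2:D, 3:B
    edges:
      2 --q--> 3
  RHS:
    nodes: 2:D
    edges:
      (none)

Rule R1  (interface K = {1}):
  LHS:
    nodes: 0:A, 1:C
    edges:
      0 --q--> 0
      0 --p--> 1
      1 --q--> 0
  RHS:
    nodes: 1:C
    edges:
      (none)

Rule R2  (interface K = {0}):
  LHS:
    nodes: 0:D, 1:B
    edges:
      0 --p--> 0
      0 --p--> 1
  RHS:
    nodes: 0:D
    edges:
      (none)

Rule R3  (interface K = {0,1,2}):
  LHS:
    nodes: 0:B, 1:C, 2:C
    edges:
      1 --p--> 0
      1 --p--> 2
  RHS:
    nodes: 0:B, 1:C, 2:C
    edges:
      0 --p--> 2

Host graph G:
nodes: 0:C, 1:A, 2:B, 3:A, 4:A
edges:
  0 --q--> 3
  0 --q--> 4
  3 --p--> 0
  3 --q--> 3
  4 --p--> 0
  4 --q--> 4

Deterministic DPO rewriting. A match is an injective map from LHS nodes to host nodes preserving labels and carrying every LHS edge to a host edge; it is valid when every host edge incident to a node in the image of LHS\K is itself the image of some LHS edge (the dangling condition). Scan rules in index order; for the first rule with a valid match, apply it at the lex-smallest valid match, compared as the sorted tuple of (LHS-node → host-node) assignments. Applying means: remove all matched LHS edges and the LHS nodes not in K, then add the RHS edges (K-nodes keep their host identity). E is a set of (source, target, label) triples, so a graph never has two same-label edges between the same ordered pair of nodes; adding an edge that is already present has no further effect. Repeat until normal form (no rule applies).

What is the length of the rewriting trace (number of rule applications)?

start.  V:5 E:6  edges: 0-q->3 0-q->4 3-p->0 3-q->3 4-p->0 4-q->4
1. fire R1 via {0↦3, 1↦0}  →  V:4 E:3  edges: 0-q->4 4-p->0 4-q->4
2. fire R1 via {0↦4, 1↦0}  →  V:3 E:0  edges: ∅
normal form: no rule applies after step 2

Answer: 2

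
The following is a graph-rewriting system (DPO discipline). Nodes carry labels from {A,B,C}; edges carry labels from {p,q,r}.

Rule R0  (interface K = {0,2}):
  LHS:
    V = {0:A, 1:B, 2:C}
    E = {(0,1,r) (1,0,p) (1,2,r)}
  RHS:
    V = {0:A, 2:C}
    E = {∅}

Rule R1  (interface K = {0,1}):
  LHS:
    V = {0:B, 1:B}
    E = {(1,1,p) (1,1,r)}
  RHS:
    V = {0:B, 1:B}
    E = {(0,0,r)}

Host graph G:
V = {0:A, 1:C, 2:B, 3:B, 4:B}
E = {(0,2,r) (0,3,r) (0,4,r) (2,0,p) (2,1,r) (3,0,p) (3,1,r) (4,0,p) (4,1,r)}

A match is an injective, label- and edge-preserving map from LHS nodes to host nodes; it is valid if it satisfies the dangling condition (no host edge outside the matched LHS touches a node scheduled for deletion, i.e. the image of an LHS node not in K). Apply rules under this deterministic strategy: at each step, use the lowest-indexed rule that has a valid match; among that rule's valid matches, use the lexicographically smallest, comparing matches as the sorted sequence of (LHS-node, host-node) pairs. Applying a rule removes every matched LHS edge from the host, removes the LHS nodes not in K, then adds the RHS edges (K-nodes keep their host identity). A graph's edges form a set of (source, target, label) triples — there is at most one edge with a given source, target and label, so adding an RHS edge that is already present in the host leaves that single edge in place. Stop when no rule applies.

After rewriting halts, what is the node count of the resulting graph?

[0] host  ⇒  5 nodes, 9 edges  {0-r->2 0-r->3 0-r->4 2-p->0 2-r->1 3-p->0 3-r->1 4-p->0 4-r->1}
[1] R0 @ {0↦0, 1↦2, 2↦1}  ⇒  4 nodes, 6 edges  {0-r->3 0-r->4 3-p->0 3-r->1 4-p->0 4-r->1}
[2] R0 @ {0↦0, 1↦3, 2↦1}  ⇒  3 nodes, 3 edges  {0-r->4 4-p->0 4-r->1}
[3] R0 @ {0↦0, 1↦4, 2↦1}  ⇒  2 nodes, 0 edges  {∅}
normal form: no rule applies after step 3
NF nodes: {0:A, 1:C}

Answer: 2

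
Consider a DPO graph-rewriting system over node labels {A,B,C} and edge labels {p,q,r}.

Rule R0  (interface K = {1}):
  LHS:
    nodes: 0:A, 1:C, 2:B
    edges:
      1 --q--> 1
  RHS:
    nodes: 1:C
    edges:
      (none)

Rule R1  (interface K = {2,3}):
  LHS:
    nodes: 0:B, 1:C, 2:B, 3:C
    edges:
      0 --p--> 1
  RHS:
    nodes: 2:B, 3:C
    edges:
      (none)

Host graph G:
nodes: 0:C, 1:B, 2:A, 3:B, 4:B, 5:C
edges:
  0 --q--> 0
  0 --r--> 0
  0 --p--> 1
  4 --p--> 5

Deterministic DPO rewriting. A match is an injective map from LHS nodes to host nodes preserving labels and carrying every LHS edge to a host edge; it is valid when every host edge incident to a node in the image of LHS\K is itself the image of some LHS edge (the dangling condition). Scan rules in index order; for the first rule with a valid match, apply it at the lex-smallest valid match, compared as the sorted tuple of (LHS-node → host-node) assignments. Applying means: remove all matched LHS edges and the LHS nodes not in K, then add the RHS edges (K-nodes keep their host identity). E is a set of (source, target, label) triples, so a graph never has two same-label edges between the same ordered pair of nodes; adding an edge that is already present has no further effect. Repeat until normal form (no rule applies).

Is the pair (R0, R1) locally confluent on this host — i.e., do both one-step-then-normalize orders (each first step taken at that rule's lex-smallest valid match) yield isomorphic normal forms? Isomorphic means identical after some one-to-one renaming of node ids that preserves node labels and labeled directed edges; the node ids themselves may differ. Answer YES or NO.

branch R0-first: apply at {0↦2, 1↦0, 2↦3} → |E|=3, then 1 more step(s) → NF |V|=2 |E|=2 V={0:C, 1:B} E=0-r->0 0-p->1
branch R1-first: apply at {0↦4, 1↦5, 2↦1, 3↦0} → |E|=3, then 1 more step(s) → NF |V|=2 |E|=2 V={0:C, 1:B} E=0-r->0 0-p->1
graphs isomorphic (equal up to label-preserving node renaming)

Answer: YES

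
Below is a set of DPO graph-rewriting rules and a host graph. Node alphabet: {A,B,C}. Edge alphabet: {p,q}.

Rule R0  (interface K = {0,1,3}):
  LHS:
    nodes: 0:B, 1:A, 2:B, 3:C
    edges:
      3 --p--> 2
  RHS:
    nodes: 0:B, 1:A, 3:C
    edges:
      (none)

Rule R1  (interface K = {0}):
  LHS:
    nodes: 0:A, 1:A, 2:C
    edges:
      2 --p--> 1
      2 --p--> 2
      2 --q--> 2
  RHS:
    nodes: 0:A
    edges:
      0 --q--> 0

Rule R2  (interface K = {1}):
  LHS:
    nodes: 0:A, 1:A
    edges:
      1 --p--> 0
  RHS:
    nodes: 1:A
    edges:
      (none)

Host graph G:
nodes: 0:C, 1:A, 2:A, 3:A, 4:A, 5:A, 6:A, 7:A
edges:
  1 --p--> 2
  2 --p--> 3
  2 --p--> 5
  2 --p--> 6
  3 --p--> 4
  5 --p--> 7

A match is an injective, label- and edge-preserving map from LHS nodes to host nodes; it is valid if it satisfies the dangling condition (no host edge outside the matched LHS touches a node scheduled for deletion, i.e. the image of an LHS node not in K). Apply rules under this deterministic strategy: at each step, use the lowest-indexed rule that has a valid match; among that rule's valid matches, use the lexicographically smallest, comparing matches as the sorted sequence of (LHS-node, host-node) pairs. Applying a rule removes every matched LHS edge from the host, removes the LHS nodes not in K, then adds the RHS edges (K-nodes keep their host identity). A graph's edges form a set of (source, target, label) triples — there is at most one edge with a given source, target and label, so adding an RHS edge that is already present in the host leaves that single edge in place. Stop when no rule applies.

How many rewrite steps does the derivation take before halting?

[0] host  ⇒  8 nodes, 6 edges  {1-p->2 2-p->3 2-p->5 2-p->6 3-p->4 5-p->7}
[1] R2 @ {0↦4, 1↦3}  ⇒  7 nodes, 5 edges  {1-p->2 2-p->3 2-p->5 2-p->6 5-p->7}
[2] R2 @ {0↦3, 1↦2}  ⇒  6 nodes, 4 edges  {1-p->2 2-p->5 2-p->6 5-p->7}
[3] R2 @ {0↦6, 1↦2}  ⇒  5 nodes, 3 edges  {1-p->2 2-p->5 5-p->7}
[4] R2 @ {0↦7, 1↦5}  ⇒  4 nodes, 2 edges  {1-p->2 2-p->5}
[5] R2 @ {0↦5, 1↦2}  ⇒  3 nodes, 1 edges  {1-p->2}
[6] R2 @ {0↦2, 1↦1}  ⇒  2 nodes, 0 edges  {∅}
normal form: no rule applies after step 6

Answer: 6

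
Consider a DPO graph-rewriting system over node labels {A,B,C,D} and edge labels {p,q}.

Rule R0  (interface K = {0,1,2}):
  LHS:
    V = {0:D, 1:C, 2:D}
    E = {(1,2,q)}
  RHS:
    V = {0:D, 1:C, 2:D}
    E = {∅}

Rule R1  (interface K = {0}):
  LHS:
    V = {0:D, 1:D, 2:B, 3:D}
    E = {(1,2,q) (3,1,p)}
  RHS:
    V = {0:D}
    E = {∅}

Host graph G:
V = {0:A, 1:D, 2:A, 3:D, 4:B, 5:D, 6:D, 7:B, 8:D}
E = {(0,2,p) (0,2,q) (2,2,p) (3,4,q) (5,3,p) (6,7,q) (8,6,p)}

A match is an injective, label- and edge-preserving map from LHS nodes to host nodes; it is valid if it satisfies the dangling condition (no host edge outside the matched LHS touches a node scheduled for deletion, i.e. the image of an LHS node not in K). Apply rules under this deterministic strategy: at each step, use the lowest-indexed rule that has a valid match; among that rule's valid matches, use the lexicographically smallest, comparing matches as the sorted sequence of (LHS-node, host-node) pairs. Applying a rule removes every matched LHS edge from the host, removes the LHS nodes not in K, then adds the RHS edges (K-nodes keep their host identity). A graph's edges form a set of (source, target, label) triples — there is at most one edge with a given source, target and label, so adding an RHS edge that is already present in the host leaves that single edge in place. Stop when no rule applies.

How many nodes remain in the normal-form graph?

Answer: 3

Derivation:
start.  V:9 E:7  edges: 0-p->2 0-q->2 2-p->2 3-q->4 5-p->3 6-q->7 8-p->6
1. fire R1 via {0↦1, 1↦3, 2↦4, 3↦5}  →  V:6 E:5  edges: 0-p->2 0-q->2 2-p->2 6-q->7 8-p->6
2. fire R1 via {0↦1, 1↦6, 2↦7, 3↦8}  →  V:3 E:3  edges: 0-p->2 0-q->2 2-p->2
final graph: no rule applies after step 2
NF nodes: {0:A, 1:D, 2:A}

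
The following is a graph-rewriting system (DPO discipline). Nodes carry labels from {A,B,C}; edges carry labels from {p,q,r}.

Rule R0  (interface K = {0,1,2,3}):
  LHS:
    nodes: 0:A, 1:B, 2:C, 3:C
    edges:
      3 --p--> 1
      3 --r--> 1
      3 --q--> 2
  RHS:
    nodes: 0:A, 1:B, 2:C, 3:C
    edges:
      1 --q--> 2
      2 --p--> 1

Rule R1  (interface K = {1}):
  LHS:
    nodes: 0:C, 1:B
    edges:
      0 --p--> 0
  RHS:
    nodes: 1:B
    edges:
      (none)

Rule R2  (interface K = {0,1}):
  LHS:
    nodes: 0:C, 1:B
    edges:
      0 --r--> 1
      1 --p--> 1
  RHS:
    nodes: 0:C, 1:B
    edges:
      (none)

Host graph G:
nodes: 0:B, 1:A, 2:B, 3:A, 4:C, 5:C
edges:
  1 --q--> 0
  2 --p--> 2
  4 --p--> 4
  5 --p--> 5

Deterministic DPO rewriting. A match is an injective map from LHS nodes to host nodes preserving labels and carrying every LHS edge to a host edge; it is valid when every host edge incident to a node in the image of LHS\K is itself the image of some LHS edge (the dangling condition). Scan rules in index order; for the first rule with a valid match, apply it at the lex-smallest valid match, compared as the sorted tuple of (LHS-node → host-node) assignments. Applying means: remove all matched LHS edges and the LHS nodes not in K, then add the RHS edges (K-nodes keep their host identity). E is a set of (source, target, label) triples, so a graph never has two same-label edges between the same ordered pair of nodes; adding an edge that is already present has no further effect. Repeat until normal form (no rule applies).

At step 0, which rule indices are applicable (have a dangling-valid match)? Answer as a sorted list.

Answer: [R1]

Derivation:
R0: no valid match — LHS pattern not found
R1: 4 valid matches — {0↦4, 1↦0}, {0↦4, 1↦2}, {0↦5, 1↦0} (+1 more)
R2: no valid match — LHS pattern not found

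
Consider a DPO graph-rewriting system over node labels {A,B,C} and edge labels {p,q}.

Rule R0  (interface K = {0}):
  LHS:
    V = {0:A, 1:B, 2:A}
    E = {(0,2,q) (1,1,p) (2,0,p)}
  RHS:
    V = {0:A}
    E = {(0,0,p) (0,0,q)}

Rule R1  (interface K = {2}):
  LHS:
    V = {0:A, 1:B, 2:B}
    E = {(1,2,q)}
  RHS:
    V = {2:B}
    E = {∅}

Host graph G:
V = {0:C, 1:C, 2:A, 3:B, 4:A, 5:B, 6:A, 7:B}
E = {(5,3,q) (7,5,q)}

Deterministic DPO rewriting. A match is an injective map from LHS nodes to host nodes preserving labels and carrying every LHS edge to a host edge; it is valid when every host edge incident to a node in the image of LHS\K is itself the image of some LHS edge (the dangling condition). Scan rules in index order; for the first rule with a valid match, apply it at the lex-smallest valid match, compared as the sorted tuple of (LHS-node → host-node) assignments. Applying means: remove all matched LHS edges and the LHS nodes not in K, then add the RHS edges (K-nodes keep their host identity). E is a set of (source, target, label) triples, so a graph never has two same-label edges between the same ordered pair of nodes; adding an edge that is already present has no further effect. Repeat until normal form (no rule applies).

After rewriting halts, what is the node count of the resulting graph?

Answer: 4

Steps:
start.  V:8 E:2  edges: 5-q->3 7-q->5
1. fire R1 via {0↦2, 1↦7, 2↦5}  →  V:6 E:1  edges: 5-q->3
2. fire R1 via {0↦4, 1↦5, 2↦3}  →  V:4 E:0  edges: ∅
final graph: no rule applies after step 2
NF nodes: {0:C, 1:C, 3:B, 6:A}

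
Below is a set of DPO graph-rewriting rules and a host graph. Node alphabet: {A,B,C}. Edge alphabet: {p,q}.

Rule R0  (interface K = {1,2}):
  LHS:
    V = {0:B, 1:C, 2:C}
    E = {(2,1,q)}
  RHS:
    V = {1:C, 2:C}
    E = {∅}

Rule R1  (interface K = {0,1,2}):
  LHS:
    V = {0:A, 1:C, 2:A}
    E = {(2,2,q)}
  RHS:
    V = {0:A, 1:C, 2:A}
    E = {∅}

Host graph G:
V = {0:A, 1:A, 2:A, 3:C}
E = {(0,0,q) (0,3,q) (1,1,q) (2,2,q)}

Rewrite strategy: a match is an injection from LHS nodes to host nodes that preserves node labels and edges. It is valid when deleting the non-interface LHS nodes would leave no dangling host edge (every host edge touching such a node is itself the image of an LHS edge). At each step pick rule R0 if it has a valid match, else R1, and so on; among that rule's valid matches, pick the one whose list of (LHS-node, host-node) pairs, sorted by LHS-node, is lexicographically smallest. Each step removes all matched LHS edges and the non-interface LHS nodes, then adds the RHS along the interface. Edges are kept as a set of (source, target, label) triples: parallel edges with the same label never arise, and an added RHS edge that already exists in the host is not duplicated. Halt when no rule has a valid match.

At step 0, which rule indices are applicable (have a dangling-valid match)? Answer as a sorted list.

Answer: [R1]

Derivation:
R0: no valid match — LHS pattern not found
R1: 6 valid matches — {0↦0, 1↦3, 2↦1}, {0↦0, 1↦3, 2↦2}, {0↦1, 1↦3, 2↦0} (+3 more)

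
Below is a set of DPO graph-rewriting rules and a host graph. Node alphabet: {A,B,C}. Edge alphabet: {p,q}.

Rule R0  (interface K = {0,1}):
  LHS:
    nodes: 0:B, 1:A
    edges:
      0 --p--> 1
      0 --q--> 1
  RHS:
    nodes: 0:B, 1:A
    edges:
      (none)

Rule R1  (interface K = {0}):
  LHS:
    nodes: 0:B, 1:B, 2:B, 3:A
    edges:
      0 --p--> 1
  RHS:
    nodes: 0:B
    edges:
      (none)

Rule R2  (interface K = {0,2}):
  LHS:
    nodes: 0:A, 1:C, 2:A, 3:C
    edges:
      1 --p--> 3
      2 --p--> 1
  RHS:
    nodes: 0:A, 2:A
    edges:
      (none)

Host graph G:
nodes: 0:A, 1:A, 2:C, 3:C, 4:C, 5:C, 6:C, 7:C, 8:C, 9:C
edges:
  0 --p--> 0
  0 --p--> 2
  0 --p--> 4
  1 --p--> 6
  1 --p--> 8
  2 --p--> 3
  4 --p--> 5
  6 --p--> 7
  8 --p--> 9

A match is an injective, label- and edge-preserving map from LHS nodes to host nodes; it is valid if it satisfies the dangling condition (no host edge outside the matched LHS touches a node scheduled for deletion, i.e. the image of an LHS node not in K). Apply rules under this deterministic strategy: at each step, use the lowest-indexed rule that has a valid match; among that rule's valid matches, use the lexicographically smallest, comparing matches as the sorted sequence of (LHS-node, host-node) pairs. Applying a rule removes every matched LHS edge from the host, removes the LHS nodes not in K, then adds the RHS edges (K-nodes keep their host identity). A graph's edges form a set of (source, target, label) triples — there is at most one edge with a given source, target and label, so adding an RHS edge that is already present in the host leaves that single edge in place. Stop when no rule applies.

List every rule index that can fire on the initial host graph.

R0: no valid match — LHS pattern not found
R1: no valid match — LHS pattern not found
R2: 4 valid matches — {0↦0, 1↦6, 2↦1, 3↦7}, {0↦0, 1↦8, 2↦1, 3↦9}, {0↦1, 1↦2, 2↦0, 3↦3} (+1 more)

Answer: [R2]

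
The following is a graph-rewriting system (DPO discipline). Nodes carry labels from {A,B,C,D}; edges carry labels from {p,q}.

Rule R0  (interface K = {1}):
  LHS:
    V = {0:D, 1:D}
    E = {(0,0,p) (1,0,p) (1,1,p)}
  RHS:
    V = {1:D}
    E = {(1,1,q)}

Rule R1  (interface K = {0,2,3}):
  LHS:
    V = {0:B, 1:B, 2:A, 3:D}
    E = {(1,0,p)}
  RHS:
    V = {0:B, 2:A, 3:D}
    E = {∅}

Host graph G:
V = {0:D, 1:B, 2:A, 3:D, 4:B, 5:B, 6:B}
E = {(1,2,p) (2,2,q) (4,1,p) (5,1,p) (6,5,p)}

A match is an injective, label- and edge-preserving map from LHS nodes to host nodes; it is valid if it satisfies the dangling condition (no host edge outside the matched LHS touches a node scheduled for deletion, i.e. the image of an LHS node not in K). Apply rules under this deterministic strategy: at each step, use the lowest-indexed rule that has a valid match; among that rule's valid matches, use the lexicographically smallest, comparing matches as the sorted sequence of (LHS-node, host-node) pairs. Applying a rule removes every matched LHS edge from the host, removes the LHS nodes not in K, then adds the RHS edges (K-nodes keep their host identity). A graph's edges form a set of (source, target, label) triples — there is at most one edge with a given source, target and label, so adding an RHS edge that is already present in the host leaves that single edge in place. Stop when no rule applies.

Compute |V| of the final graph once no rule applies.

Answer: 4

Steps:
initial: |V|=7 |E|=5  E = 1-p->2 2-q->2 4-p->1 5-p->1 6-p->5
step 1: apply R1 at {0↦1, 1↦4, 2↦2, 3↦0}  → |V|=6 |E|=4  E = 1-p->2 2-q->2 5-p->1 6-p->5
step 2: apply R1 at {0↦5, 1↦6, 2↦2, 3↦0}  → |V|=5 |E|=3  E = 1-p->2 2-q->2 5-p->1
step 3: apply R1 at {0↦1, 1↦5, 2↦2, 3↦0}  → |V|=4 |E|=2  E = 1-p->2 2-q->2
final graph: no rule applies after step 3
NF nodes: {0:D, 1:B, 2:A, 3:D}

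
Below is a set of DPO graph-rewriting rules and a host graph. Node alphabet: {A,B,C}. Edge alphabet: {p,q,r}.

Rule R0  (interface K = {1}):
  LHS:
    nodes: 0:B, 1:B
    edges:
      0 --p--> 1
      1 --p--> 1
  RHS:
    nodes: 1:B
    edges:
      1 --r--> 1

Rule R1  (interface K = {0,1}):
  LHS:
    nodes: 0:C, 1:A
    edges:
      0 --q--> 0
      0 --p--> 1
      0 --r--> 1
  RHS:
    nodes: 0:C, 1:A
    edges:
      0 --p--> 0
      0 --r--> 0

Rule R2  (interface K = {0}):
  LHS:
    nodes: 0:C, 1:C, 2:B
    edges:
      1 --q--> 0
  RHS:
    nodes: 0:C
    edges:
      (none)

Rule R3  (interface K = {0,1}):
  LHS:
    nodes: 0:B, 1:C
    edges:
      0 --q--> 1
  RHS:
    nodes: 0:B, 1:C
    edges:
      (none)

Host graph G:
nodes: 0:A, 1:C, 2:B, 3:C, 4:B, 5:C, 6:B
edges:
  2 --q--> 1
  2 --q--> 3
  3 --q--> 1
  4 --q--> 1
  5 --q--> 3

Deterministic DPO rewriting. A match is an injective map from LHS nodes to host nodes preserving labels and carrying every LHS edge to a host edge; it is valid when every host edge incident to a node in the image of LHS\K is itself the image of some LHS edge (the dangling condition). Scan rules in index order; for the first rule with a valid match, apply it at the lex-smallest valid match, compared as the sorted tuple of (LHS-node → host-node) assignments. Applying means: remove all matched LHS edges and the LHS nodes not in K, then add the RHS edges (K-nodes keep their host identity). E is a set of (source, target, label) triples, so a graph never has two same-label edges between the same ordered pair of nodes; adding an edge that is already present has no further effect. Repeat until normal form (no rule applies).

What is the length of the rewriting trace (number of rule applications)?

initial: |V|=7 |E|=5  E = 2-q->1 2-q->3 3-q->1 4-q->1 5-q->3
step 1: apply R2 at {0↦3, 1↦5, 2↦6}  → |V|=5 |E|=4  E = 2-q->1 2-q->3 3-q->1 4-q->1
step 2: apply R3 at {0↦2, 1↦1}  → |V|=5 |E|=3  E = 2-q->3 3-q->1 4-q->1
step 3: apply R3 at {0↦2, 1↦3}  → |V|=5 |E|=2  E = 3-q->1 4-q->1
step 4: apply R2 at {0↦1, 1↦3, 2↦2}  → |V|=3 |E|=1  E = 4-q->1
step 5: apply R3 at {0↦4, 1↦1}  → |V|=3 |E|=0  E = ∅
halt: no rule applies after step 5

Answer: 5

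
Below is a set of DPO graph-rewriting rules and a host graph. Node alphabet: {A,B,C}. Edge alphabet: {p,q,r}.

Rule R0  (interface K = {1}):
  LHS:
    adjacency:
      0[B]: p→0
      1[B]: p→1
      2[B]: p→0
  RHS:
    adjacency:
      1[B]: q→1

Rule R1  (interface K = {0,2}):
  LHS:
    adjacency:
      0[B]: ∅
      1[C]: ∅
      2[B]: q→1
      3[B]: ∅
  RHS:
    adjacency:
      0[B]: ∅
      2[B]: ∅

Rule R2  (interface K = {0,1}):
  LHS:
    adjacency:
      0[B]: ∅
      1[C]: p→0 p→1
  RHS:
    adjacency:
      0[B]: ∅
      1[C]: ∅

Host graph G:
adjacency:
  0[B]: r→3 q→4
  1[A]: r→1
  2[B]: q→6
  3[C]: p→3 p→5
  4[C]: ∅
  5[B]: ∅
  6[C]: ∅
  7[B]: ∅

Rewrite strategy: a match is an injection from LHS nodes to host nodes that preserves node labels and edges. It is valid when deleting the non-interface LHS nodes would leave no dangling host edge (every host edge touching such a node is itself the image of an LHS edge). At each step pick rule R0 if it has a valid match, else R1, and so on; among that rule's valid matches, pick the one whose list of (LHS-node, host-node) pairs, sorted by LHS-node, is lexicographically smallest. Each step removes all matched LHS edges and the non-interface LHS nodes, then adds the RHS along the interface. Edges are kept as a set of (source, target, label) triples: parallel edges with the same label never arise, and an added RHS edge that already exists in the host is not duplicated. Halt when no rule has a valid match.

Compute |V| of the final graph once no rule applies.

Answer: 4

Rewrite trace:
[0] host  ⇒  8 nodes, 6 edges  {0-r->3 0-q->4 1-r->1 2-q->6 3-p->3 3-p->5}
[1] R1 @ {0↦0, 1↦6, 2↦2, 3↦7}  ⇒  6 nodes, 5 edges  {0-r->3 0-q->4 1-r->1 3-p->3 3-p->5}
[2] R1 @ {0↦5, 1↦4, 2↦0, 3↦2}  ⇒  4 nodes, 4 edges  {0-r->3 1-r->1 3-p->3 3-p->5}
[3] R2 @ {0↦5, 1↦3}  ⇒  4 nodes, 2 edges  {0-r->3 1-r->1}
normal form: no rule applies after step 3
NF nodes: {0:B, 1:A, 3:C, 5:B}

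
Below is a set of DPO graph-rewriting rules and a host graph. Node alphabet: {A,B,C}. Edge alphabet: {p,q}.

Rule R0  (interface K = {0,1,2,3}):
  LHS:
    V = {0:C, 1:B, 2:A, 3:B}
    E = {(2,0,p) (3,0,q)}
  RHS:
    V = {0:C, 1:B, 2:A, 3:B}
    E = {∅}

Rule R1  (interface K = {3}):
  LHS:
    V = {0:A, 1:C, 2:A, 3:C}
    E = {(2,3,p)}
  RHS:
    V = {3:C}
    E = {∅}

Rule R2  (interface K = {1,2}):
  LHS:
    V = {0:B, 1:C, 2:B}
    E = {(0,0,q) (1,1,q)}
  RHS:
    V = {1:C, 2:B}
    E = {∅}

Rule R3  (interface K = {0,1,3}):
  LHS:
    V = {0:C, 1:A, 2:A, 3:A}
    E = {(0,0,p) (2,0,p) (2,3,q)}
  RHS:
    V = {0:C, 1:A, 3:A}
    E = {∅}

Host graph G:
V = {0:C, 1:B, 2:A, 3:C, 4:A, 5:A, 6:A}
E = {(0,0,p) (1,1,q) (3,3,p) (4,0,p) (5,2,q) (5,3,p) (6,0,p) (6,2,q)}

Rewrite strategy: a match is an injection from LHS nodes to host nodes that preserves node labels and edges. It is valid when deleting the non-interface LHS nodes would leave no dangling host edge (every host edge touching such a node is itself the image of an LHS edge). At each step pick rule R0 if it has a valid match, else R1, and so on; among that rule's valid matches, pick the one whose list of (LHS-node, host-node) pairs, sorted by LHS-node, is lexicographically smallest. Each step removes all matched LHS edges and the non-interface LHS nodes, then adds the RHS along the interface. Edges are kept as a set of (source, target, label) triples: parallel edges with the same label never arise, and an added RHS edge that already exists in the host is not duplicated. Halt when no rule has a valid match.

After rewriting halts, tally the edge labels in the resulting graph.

[0] host  ⇒  7 nodes, 8 edges  {0-p->0 1-q->1 3-p->3 4-p->0 5-q->2 5-p->3 6-p->0 6-q->2}
[1] R3 @ {0↦0, 1↦4, 2↦6, 3↦2}  ⇒  6 nodes, 5 edges  {1-q->1 3-p->3 4-p->0 5-q->2 5-p->3}
[2] R3 @ {0↦3, 1↦4, 2↦5, 3↦2}  ⇒  5 nodes, 2 edges  {1-q->1 4-p->0}
[3] R1 @ {0↦2, 1↦3, 2↦4, 3↦0}  ⇒  2 nodes, 1 edges  {1-q->1}
normal form: no rule applies after step 3
NF edges: [(1, 1, 'q')]

Answer: q:1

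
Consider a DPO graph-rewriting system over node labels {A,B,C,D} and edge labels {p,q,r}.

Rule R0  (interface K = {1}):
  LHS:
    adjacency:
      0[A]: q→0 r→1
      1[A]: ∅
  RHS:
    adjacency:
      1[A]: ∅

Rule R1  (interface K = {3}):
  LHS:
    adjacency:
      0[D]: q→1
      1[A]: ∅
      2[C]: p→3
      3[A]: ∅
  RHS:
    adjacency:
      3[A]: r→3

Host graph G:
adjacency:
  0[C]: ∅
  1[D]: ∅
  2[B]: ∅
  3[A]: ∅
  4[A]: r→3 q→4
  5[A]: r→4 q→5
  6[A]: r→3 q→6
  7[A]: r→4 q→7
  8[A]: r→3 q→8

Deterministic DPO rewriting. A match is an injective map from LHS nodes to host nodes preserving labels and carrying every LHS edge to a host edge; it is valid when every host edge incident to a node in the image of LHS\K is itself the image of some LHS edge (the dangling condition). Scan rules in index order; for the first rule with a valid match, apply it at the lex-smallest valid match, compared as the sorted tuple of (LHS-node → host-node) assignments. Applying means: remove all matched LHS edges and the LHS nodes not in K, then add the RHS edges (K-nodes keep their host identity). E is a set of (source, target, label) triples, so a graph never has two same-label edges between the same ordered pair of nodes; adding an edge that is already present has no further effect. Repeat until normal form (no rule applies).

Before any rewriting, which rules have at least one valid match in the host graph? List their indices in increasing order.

Answer: [R0]

Derivation:
R0: 4 valid matches — {0↦5, 1↦4}, {0↦6, 1↦3}, {0↦7, 1↦4} (+1 more)
R1: no valid match — LHS pattern not found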